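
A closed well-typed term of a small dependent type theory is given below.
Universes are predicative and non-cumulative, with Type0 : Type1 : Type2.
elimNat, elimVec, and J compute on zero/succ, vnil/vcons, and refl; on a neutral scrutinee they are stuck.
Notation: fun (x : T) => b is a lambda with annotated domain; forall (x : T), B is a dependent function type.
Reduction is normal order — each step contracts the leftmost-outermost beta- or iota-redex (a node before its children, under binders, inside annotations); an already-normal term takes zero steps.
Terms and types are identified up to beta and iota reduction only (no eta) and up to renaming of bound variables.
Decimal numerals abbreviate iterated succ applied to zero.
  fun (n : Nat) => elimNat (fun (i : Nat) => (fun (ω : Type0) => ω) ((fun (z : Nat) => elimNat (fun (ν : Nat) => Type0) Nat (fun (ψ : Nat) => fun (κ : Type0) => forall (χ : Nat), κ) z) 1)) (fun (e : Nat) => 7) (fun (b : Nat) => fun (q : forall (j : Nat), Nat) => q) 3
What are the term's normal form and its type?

normal form:
  fun (n : Nat) => fun (i : Nat) => 7
type:
  forall (n : Nat), forall (i : Nat), Nat
observation: the term reaches its normal form after 10 normal-order steps.


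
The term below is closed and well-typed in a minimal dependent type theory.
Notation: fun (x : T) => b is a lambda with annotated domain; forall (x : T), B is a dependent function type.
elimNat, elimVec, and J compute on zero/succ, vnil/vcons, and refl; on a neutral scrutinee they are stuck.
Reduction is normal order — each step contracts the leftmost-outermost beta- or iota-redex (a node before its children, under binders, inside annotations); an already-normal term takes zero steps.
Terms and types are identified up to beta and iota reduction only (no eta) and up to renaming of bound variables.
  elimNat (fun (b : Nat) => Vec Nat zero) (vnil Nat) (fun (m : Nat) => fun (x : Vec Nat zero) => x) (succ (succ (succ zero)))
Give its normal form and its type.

normal form:
  vnil Nat
the term's type:
  Vec Nat zero


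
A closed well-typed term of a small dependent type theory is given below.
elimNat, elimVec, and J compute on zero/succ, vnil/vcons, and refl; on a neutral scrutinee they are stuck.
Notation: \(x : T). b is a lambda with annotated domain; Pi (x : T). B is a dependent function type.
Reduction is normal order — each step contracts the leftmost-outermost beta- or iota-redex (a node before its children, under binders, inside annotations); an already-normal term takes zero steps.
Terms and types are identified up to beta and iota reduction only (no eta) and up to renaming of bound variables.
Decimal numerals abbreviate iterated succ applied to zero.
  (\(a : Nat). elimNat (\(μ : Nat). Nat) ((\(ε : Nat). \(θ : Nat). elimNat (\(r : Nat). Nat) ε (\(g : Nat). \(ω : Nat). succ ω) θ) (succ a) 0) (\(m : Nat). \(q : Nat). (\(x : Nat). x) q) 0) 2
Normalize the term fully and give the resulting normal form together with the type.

normal form:
  3
the term's type:
  Nat
observation: the term reaches its normal form after 5 normal-order steps.


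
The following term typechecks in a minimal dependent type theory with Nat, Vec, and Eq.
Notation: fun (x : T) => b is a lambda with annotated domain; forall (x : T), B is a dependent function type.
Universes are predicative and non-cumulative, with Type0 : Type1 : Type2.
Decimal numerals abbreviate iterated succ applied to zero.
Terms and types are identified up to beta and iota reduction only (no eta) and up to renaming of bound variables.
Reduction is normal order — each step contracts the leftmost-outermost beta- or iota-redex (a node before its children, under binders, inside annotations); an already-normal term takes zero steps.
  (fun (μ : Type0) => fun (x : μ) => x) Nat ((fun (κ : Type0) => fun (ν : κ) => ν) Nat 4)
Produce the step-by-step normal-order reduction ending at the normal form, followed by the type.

reduction (normal order):
  (fun (μ : Type0) => fun (x : μ) => x) Nat ((fun (κ : Type0) => fun (ν : κ) => ν) Nat 4)
  ~> (fun (μ : Nat) => μ) ((fun (x : Type0) => fun (κ : x) => κ) Nat 4)
  ~> (fun (μ : Type0) => fun (x : μ) => x) Nat 4
  ~> (fun (μ : Nat) => μ) 4
  ~> 4
the term's type:
  Nat


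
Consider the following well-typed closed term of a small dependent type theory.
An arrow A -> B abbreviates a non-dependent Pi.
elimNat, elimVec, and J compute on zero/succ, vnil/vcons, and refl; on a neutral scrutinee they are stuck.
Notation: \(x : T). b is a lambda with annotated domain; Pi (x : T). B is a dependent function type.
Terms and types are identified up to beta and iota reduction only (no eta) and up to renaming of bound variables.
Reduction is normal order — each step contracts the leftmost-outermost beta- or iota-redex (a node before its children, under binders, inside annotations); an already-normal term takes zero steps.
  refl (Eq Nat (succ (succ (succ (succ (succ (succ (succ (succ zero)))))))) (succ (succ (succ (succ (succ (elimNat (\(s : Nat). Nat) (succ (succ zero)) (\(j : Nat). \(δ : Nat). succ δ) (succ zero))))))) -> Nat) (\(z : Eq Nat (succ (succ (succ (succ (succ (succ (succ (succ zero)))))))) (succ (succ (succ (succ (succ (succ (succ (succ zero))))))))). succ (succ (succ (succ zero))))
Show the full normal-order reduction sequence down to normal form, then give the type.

reduction (normal order):
  refl (Eq Nat (succ (succ (succ (succ (succ (succ (succ (succ zero)))))))) (succ (succ (succ (succ (succ (elimNat (\(s : Nat). Nat) (succ (succ zero)) (\(j : Nat). \(δ : Nat). succ δ) (succ zero))))))) -> Nat) (\(z : Eq Nat (succ (succ (succ (succ (succ (succ (succ (succ zero)))))))) (succ (succ (succ (succ (succ (succ (succ (succ zero))))))))). succ (succ (succ (succ zero))))
  ~> refl (Eq Nat (succ (succ (succ (succ (succ (succ (succ (succ zero)))))))) (succ (succ (succ (succ (succ ((\(s : Nat). \(j : Nat). succ j) zero (elimNat (\(δ : Nat). Nat) (succ (succ zero)) (\(z : Nat). \(τ : Nat). succ τ) zero))))))) -> Nat) (\(κ : Eq Nat (succ (succ (succ (succ (succ (succ (succ (succ zero)))))))) (succ (succ (succ (succ (succ (succ (succ (succ zero))))))))). succ (succ (succ (succ zero))))
  ~> refl (Eq Nat (succ (succ (succ (succ (succ (succ (succ (succ zero)))))))) (succ (succ (succ (succ (succ ((\(s : Nat). succ s) (elimNat (\(j : Nat). Nat) (succ (succ zero)) (\(δ : Nat). \(z : Nat). succ z) zero))))))) -> Nat) (\(τ : Eq Nat (succ (succ (succ (succ (succ (succ (succ (succ zero)))))))) (succ (succ (succ (succ (succ (succ (succ (succ zero))))))))). succ (succ (succ (succ zero))))
  ~> refl (Eq Nat (succ (succ (succ (succ (succ (succ (succ (succ zero)))))))) (succ (succ (succ (succ (succ (succ (elimNat (\(s : Nat). Nat) (succ (succ zero)) (\(j : Nat). \(δ : Nat). succ δ) zero))))))) -> Nat) (\(z : Eq Nat (succ (succ (succ (succ (succ (succ (succ (succ zero)))))))) (succ (succ (succ (succ (succ (succ (succ (succ zero))))))))). succ (succ (succ (succ zero))))
  ~> refl (Eq Nat (succ (succ (succ (succ (succ (succ (succ (succ zero)))))))) (succ (succ (succ (succ (succ (succ (succ (succ zero)))))))) -> Nat) (\(s : Eq Nat (succ (succ (succ (succ (succ (succ (succ (succ zero)))))))) (succ (succ (succ (succ (succ (succ (succ (succ zero))))))))). succ (succ (succ (succ zero))))
the term's type:
  Eq (Eq Nat (succ (succ (succ (succ (succ (succ (succ (succ zero)))))))) (succ (succ (succ (succ (succ (succ (succ (succ zero)))))))) -> Nat) (\(s : Eq Nat (succ (succ (succ (succ (succ (succ (succ (succ zero)))))))) (succ (succ (succ (succ (succ (succ (succ (succ zero))))))))). succ (succ (succ (succ zero)))) (\(j : Eq Nat (succ (succ (succ (succ (succ (succ (succ (succ zero)))))))) (succ (succ (succ (succ (succ (succ (succ (succ zero))))))))). succ (succ (succ (succ zero))))


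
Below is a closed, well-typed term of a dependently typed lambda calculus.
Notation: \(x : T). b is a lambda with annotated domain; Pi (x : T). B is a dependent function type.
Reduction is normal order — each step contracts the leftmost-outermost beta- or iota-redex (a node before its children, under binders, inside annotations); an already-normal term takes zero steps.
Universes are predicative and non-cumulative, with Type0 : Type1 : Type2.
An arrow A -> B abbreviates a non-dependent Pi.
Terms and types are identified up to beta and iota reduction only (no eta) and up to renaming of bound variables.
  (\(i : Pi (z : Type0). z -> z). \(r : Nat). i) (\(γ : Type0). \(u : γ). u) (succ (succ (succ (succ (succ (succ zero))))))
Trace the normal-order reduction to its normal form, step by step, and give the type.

reduction (normal order):
  (\(i : Pi (z : Type0). z -> z). \(r : Nat). i) (\(γ : Type0). \(u : γ). u) (succ (succ (succ (succ (succ (succ zero))))))
  ~> (\(i : Nat). \(z : Type0). \(r : z). r) (succ (succ (succ (succ (succ (succ zero))))))
  ~> \(i : Type0). \(z : i). z
the term's type:
  Pi (i : Type0). i -> i


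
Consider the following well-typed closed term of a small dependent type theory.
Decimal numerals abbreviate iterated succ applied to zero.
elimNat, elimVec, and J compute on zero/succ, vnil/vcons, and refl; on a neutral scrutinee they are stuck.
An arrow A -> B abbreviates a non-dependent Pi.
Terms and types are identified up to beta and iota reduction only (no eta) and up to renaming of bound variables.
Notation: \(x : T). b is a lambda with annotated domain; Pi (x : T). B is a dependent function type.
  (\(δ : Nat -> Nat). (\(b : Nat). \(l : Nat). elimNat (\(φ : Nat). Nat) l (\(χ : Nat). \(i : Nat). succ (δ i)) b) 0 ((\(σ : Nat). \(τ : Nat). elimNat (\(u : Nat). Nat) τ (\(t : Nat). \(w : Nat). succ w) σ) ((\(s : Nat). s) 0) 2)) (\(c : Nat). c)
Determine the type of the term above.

type:
  Nat


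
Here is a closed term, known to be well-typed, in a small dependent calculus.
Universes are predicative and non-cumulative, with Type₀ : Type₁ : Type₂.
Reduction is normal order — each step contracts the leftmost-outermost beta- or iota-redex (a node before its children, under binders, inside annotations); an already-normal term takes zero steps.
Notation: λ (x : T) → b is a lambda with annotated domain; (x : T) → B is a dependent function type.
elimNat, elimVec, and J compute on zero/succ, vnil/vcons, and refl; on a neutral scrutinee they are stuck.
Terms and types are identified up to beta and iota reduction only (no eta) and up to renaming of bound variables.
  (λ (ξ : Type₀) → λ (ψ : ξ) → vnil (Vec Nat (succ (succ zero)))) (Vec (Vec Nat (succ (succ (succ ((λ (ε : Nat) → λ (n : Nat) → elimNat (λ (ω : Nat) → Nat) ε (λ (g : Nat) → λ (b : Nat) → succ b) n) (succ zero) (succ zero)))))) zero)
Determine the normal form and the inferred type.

normal form:
  λ (ξ : Vec (Vec Nat (succ (succ (succ (succ (succ zero)))))) zero) → vnil (Vec Nat (succ (succ zero)))
type:
  (ξ : Vec (Vec Nat (succ (succ (succ (succ (succ zero)))))) zero) → Vec (Vec Nat (succ (succ zero))) zero
observation: 7 normal-order steps normalize the term, beginning with a beta-redex.


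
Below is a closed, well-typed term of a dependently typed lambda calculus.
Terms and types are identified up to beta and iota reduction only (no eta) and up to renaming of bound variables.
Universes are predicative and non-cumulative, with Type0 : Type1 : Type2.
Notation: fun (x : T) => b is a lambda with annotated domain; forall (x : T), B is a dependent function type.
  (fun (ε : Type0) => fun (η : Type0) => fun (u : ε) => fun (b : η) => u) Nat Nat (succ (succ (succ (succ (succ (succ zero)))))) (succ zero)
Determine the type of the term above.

the term's type:
  Nat


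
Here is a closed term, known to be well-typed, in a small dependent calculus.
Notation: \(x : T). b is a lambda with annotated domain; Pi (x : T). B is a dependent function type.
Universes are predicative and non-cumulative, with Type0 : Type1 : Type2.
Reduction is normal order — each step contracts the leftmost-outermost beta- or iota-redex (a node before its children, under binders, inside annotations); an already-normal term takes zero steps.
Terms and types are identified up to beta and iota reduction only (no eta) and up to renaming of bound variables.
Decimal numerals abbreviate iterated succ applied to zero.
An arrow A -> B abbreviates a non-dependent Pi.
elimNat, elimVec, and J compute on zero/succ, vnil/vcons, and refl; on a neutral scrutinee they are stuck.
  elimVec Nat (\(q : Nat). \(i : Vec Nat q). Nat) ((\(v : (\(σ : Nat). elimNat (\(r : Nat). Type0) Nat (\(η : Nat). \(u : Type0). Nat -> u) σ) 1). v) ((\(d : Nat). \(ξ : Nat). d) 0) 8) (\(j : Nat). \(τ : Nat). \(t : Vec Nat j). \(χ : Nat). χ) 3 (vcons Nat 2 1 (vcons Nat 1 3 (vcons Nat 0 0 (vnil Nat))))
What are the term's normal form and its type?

resulting normal form:
  0
inferred type:
  Nat
observation: reduction starts at an elimVec iota-redex, and 19 normal-order steps reach the normal form.


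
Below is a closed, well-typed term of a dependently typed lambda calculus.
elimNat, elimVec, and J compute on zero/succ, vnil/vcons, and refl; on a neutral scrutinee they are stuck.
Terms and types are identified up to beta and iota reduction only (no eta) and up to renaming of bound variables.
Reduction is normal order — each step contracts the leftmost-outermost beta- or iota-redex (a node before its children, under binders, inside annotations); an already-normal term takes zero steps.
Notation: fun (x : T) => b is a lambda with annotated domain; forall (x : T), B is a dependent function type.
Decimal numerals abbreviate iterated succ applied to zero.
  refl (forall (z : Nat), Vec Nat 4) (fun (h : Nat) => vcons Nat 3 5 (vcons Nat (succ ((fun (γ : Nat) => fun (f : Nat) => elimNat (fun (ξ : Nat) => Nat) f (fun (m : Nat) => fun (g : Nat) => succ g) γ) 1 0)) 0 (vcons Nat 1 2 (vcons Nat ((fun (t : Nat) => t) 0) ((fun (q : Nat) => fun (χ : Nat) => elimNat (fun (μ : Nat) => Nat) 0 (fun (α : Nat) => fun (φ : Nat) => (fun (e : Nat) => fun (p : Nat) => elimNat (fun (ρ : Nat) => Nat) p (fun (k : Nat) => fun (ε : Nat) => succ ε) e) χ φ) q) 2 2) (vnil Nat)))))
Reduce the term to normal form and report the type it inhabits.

normal form:
  refl (forall (z : Nat), Vec Nat 4) (fun (h : Nat) => vcons Nat 3 5 (vcons Nat 2 0 (vcons Nat 1 2 (vcons Nat 0 4 (vnil Nat)))))
inferred type:
  Eq (forall (z : Nat), Vec Nat 4) (fun (h : Nat) => vcons Nat 3 5 (vcons Nat 2 0 (vcons Nat 1 2 (vcons Nat 0 4 (vnil Nat))))) (fun (γ : Nat) => vcons Nat 3 5 (vcons Nat 2 0 (vcons Nat 1 2 (vcons Nat 0 4 (vnil Nat)))))


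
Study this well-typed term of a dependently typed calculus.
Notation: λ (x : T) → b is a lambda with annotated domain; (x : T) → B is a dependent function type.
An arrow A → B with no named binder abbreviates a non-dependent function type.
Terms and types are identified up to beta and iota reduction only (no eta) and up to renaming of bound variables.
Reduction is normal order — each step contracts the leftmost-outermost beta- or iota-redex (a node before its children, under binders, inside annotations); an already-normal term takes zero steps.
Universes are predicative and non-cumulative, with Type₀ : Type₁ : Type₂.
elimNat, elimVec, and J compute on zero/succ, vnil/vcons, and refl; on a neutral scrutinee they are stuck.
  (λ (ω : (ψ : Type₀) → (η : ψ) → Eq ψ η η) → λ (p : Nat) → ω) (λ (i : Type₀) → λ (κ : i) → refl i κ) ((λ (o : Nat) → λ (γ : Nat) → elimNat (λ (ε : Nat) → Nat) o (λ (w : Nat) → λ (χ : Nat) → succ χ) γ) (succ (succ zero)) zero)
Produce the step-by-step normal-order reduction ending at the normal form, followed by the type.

reduction (normal order):
  (λ (ω : (ψ : Type₀) → (η : ψ) → Eq ψ η η) → λ (p : Nat) → ω) (λ (i : Type₀) → λ (κ : i) → refl i κ) ((λ (o : Nat) → λ (γ : Nat) → elimNat (λ (ε : Nat) → Nat) o (λ (w : Nat) → λ (χ : Nat) → succ χ) γ) (succ (succ zero)) zero)
  ~> (λ (ω : Nat) → λ (ψ : Type₀) → λ (η : ψ) → refl ψ η) ((λ (p : Nat) → λ (i : Nat) → elimNat (λ (κ : Nat) → Nat) p (λ (o : Nat) → λ (γ : Nat) → succ γ) i) (succ (succ zero)) zero)
  ~> λ (ω : Type₀) → λ (ψ : ω) → refl ω ψ
the term's type:
  (ω : Type₀) → (ψ : ω) → Eq ω ψ ψ


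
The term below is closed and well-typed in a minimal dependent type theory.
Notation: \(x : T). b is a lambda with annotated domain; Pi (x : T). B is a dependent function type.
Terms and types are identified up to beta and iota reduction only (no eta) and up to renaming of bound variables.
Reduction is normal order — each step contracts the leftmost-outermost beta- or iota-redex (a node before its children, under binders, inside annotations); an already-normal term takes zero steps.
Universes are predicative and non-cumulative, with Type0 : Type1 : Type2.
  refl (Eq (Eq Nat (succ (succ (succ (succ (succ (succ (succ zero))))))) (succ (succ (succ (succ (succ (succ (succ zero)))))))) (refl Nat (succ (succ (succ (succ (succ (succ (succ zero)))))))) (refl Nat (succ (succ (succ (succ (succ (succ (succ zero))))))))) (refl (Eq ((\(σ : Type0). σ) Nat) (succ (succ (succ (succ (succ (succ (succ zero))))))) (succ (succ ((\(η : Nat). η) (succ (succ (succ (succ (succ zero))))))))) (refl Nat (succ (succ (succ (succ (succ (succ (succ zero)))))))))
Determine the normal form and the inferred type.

reduced normal form:
  refl (Eq (Eq Nat (succ (succ (succ (succ (succ (succ (succ zero))))))) (succ (succ (succ (succ (succ (succ (succ zero)))))))) (refl Nat (succ (succ (succ (succ (succ (succ (succ zero)))))))) (refl Nat (succ (succ (succ (succ (succ (succ (succ zero))))))))) (refl (Eq Nat (succ (succ (succ (succ (succ (succ (succ zero))))))) (succ (succ (succ (succ (succ (succ (succ zero)))))))) (refl Nat (succ (succ (succ (succ (succ (succ (succ zero)))))))))
inferred type:
  Eq (Eq (Eq Nat (succ (succ (succ (succ (succ (succ (succ zero))))))) (succ (succ (succ (succ (succ (succ (succ zero)))))))) (refl Nat (succ (succ (succ (succ (succ (succ (succ zero)))))))) (refl Nat (succ (succ (succ (succ (succ (succ (succ zero))))))))) (refl (Eq Nat (succ (succ (succ (succ (succ (succ (succ zero))))))) (succ (succ (succ (succ (succ (succ (succ zero)))))))) (refl Nat (succ (succ (succ (succ (succ (succ (succ zero))))))))) (refl (Eq Nat (succ (succ (succ (succ (succ (succ (succ zero))))))) (succ (succ (succ (succ (succ (succ (succ zero)))))))) (refl Nat (succ (succ (succ (succ (succ (succ (succ zero)))))))))
observation: reduction starts at a beta-redex, and 2 normal-order steps reach the normal form.


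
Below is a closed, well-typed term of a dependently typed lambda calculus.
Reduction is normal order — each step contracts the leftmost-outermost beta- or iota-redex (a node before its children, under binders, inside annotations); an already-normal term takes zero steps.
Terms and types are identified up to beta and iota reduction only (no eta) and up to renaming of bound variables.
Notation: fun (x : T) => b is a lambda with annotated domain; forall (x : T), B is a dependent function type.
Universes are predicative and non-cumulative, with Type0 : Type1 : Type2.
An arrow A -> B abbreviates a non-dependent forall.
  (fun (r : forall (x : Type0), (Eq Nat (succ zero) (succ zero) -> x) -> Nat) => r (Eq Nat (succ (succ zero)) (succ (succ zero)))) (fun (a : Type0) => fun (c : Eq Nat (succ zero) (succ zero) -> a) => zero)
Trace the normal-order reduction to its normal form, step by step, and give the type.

normal-order reduction sequence:
  (fun (r : forall (x : Type0), (Eq Nat (succ zero) (succ zero) -> x) -> Nat) => r (Eq Nat (succ (succ zero)) (succ (succ zero)))) (fun (a : Type0) => fun (c : Eq Nat (succ zero) (succ zero) -> a) => zero)
  ~> (fun (r : Type0) => fun (x : Eq Nat (succ zero) (succ zero) -> r) => zero) (Eq Nat (succ (succ zero)) (succ (succ zero)))
  ~> fun (r : Eq Nat (succ zero) (succ zero) -> Eq Nat (succ (succ zero)) (succ (succ zero))) => zero
type:
  (Eq Nat (succ zero) (succ zero) -> Eq Nat (succ (succ zero)) (succ (succ zero))) -> Nat


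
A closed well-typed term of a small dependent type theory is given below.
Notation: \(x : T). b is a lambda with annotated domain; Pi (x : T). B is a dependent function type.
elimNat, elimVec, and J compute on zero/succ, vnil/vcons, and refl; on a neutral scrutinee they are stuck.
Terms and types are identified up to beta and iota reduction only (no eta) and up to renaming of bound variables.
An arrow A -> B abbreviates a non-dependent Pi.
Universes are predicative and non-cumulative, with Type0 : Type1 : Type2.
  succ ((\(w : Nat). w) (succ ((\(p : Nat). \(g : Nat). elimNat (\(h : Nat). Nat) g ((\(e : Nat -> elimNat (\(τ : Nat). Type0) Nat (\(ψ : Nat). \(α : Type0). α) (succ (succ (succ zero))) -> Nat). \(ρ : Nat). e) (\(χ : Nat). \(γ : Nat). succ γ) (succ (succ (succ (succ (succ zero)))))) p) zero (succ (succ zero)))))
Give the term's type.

type:
  Nat


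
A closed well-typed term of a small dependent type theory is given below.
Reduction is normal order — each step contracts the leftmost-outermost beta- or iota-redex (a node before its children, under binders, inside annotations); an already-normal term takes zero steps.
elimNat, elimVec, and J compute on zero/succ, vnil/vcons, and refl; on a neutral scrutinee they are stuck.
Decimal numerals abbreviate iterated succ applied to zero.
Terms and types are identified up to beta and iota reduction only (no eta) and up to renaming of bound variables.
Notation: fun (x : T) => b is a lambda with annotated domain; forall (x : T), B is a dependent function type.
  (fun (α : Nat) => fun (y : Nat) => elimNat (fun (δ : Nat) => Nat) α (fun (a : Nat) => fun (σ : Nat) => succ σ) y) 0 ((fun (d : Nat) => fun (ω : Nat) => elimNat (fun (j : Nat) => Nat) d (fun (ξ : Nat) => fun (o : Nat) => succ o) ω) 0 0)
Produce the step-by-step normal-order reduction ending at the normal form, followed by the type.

reduction (normal order):
  (fun (α : Nat) => fun (y : Nat) => elimNat (fun (δ : Nat) => Nat) α (fun (a : Nat) => fun (σ : Nat) => succ σ) y) 0 ((fun (d : Nat) => fun (ω : Nat) => elimNat (fun (j : Nat) => Nat) d (fun (ξ : Nat) => fun (o : Nat) => succ o) ω) 0 0)
  ~> (fun (α : Nat) => elimNat (fun (y : Nat) => Nat) 0 (fun (δ : Nat) => fun (a : Nat) => succ a) α) ((fun (σ : Nat) => fun (d : Nat) => elimNat (fun (ω : Nat) => Nat) σ (fun (j : Nat) => fun (ξ : Nat) => succ ξ) d) 0 0)
  ~> elimNat (fun (α : Nat) => Nat) 0 (fun (y : Nat) => fun (δ : Nat) => succ δ) ((fun (a : Nat) => fun (σ : Nat) => elimNat (fun (d : Nat) => Nat) a (fun (ω : Nat) => fun (j : Nat) => succ j) σ) 0 0)
  ~> elimNat (fun (α : Nat) => Nat) 0 (fun (y : Nat) => fun (δ : Nat) => succ δ) ((fun (a : Nat) => elimNat (fun (σ : Nat) => Nat) 0 (fun (d : Nat) => fun (ω : Nat) => succ ω) a) 0)
  ~> elimNat (fun (α : Nat) => Nat) 0 (fun (y : Nat) => fun (δ : Nat) => succ δ) (elimNat (fun (a : Nat) => Nat) 0 (fun (σ : Nat) => fun (d : Nat) => succ d) 0)
  ~> elimNat (fun (α : Nat) => Nat) 0 (fun (y : Nat) => fun (δ : Nat) => succ δ) 0
  ~> 0
inferred type:
  Nat


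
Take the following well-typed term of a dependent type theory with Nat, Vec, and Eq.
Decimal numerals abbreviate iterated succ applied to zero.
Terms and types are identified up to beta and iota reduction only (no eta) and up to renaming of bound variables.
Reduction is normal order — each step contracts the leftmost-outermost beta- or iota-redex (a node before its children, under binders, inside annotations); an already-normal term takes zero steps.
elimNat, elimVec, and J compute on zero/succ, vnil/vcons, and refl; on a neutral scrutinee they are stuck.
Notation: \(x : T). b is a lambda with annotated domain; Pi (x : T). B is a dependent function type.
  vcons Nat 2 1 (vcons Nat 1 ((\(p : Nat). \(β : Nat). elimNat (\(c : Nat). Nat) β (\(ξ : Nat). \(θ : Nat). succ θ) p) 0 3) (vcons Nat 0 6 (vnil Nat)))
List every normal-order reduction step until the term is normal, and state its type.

reduction (normal order):
  vcons Nat 2 1 (vcons Nat 1 ((\(p : Nat). \(β : Nat). elimNat (\(c : Nat). Nat) β (\(ξ : Nat). \(θ : Nat). succ θ) p) 0 3) (vcons Nat 0 6 (vnil Nat)))
  ~> vcons Nat 2 1 (vcons Nat 1 ((\(p : Nat). elimNat (\(β : Nat). Nat) p (\(c : Nat). \(ξ : Nat). succ ξ) 0) 3) (vcons Nat 0 6 (vnil Nat)))
  ~> vcons Nat 2 1 (vcons Nat 1 (elimNat (\(p : Nat). Nat) 3 (\(β : Nat). \(c : Nat). succ c) 0) (vcons Nat 0 6 (vnil Nat)))
  ~> vcons Nat 2 1 (vcons Nat 1 3 (vcons Nat 0 6 (vnil Nat)))
the term's type:
  Vec Nat 3


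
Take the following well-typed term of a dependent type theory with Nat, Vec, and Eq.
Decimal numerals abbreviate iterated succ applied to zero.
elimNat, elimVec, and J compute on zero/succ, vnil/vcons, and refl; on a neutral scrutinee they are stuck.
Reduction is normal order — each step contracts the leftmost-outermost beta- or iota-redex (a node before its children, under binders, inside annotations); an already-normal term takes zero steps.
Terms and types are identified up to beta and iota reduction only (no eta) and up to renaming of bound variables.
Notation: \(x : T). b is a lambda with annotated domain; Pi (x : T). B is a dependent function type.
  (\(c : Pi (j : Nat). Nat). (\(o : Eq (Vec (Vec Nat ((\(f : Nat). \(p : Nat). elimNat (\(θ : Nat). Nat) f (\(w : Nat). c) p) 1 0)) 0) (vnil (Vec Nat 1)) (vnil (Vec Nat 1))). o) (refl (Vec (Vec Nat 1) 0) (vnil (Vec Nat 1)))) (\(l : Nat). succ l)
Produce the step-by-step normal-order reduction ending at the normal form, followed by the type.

normal-order reduction:
  (\(c : Pi (j : Nat). Nat). (\(o : Eq (Vec (Vec Nat ((\(f : Nat). \(p : Nat). elimNat (\(θ : Nat). Nat) f (\(w : Nat). c) p) 1 0)) 0) (vnil (Vec Nat 1)) (vnil (Vec Nat 1))). o) (refl (Vec (Vec Nat 1) 0) (vnil (Vec Nat 1)))) (\(l : Nat). succ l)
  ~> (\(c : Eq (Vec (Vec Nat ((\(j : Nat). \(o : Nat). elimNat (\(f : Nat). Nat) j (\(p : Nat). \(θ : Nat). succ θ) o) 1 0)) 0) (vnil (Vec Nat 1)) (vnil (Vec Nat 1))). c) (refl (Vec (Vec Nat 1) 0) (vnil (Vec Nat 1)))
  ~> refl (Vec (Vec Nat 1) 0) (vnil (Vec Nat 1))
the term's type:
  Eq (Vec (Vec Nat 1) 0) (vnil (Vec Nat 1)) (vnil (Vec Nat 1))


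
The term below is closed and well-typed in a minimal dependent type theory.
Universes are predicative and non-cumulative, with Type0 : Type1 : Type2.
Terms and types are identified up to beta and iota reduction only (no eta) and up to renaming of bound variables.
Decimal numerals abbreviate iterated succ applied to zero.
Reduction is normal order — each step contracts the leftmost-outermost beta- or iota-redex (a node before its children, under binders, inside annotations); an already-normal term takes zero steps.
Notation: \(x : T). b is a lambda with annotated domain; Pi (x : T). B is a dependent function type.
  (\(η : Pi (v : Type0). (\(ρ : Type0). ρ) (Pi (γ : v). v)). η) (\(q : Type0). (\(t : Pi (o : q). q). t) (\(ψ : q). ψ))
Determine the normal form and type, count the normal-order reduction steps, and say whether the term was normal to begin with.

resulting normal form:
  \(η : Type0). \(v : η). v
the term's type:
  Pi (η : Type0). Pi (v : η). η
reduction steps (normal order): 2
term was already normal: no
first redex: a beta-redex


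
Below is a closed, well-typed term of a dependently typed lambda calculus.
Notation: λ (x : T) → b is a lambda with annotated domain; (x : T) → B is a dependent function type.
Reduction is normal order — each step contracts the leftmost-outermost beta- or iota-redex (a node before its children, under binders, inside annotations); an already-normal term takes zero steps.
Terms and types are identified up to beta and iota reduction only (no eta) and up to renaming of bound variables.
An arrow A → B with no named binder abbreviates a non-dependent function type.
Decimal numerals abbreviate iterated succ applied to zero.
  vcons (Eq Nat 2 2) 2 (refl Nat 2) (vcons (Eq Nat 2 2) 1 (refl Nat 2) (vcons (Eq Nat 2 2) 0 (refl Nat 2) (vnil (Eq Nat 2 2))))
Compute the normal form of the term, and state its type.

reduced normal form:
  vcons (Eq Nat 2 2) 2 (refl Nat 2) (vcons (Eq Nat 2 2) 1 (refl Nat 2) (vcons (Eq Nat 2 2) 0 (refl Nat 2) (vnil (Eq Nat 2 2))))
the term's type:
  Vec (Eq Nat 2 2) 3
observation: the term is already in normal form.


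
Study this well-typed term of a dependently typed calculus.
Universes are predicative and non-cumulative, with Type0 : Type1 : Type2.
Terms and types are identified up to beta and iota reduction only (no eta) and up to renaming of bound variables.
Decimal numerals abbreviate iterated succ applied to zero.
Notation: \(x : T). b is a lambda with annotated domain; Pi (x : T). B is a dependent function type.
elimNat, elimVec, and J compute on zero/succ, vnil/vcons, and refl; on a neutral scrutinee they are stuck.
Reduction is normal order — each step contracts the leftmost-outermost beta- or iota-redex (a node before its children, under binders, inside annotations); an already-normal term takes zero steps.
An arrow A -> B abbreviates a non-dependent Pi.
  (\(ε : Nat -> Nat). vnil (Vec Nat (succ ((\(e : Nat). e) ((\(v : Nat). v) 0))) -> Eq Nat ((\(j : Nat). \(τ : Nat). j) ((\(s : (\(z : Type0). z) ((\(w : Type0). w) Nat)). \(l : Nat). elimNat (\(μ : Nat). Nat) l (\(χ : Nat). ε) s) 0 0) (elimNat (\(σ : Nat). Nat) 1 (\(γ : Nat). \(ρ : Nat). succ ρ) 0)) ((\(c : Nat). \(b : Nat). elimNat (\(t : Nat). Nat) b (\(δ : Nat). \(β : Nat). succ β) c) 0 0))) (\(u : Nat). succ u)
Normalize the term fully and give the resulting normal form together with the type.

reduced normal form:
  vnil (Vec Nat 1 -> Eq Nat 0 0)
inferred type:
  Vec (Vec Nat 1 -> Eq Nat 0 0) 0


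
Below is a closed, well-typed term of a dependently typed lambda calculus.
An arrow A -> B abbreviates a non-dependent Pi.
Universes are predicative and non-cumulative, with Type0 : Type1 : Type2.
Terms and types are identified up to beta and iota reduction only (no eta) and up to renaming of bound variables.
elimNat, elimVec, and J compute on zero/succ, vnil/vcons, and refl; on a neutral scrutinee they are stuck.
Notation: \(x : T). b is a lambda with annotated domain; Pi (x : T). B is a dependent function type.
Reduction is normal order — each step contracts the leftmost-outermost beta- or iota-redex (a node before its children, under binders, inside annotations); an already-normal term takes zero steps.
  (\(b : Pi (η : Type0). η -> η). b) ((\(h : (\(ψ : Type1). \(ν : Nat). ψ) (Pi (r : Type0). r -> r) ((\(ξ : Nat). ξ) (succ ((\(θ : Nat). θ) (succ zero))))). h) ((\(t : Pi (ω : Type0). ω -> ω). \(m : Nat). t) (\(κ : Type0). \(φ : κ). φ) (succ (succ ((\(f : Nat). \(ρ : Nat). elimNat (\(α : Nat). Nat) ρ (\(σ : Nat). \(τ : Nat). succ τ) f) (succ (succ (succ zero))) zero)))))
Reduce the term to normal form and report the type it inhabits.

reduced normal form:
  \(b : Type0). \(η : b). η
type:
  Pi (b : Type0). b -> b
observation: the leftmost-outermost redex is a beta-redex, and normalization takes 4 steps.


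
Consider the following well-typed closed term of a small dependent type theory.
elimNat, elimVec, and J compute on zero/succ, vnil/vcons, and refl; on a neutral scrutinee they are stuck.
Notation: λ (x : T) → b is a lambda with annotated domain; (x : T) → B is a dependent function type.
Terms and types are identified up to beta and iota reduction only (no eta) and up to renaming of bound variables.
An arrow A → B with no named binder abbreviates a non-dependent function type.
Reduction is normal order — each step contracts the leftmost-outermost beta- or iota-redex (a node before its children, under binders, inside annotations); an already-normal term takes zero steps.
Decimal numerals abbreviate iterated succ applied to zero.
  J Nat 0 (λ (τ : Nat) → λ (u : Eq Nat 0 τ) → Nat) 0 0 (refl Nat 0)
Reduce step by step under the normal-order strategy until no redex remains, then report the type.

reduction (normal order):
  J Nat 0 (λ (τ : Nat) → λ (u : Eq Nat 0 τ) → Nat) 0 0 (refl Nat 0)
  ~> 0
the term's type:
  Nat


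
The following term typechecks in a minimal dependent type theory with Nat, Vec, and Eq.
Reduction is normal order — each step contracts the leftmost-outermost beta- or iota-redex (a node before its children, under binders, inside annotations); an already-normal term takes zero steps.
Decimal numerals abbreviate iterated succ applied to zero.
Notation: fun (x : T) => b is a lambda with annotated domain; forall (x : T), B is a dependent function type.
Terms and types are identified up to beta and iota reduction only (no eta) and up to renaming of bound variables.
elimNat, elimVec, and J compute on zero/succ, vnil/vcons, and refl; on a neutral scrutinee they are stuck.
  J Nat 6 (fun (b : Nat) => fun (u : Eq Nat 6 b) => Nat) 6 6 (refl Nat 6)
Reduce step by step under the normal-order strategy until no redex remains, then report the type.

reduction (normal order):
  J Nat 6 (fun (b : Nat) => fun (u : Eq Nat 6 b) => Nat) 6 6 (refl Nat 6)
  ~> 6
the term's type:
  Nat


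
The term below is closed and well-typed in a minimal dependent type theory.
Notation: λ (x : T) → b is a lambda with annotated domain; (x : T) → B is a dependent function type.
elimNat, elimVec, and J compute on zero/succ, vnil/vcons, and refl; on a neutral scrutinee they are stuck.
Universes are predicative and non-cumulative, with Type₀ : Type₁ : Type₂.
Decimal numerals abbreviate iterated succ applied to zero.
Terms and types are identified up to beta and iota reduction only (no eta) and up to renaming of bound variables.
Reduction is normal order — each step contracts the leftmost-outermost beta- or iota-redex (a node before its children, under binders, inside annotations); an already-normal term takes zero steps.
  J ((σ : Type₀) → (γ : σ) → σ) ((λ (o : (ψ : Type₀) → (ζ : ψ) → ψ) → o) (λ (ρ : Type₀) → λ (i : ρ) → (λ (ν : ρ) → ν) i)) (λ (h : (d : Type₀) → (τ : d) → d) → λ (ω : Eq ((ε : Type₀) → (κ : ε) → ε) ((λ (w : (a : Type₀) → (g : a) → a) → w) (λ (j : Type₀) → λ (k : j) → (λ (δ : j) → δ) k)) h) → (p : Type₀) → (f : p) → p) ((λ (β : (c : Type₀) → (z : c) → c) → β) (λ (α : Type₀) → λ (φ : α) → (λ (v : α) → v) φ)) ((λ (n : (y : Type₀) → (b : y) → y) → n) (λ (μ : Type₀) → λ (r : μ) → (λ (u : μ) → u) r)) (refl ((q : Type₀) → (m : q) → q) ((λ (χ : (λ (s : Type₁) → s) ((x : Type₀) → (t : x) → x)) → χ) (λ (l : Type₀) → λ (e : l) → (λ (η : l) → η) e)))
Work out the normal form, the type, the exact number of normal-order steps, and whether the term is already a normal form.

normal form:
  λ (σ : Type₀) → λ (γ : σ) → γ
inferred type:
  (σ : Type₀) → (γ : σ) → σ
steps to reach normal form (normal order): 3
already normal: no
first contracted redex: a J iota-redex


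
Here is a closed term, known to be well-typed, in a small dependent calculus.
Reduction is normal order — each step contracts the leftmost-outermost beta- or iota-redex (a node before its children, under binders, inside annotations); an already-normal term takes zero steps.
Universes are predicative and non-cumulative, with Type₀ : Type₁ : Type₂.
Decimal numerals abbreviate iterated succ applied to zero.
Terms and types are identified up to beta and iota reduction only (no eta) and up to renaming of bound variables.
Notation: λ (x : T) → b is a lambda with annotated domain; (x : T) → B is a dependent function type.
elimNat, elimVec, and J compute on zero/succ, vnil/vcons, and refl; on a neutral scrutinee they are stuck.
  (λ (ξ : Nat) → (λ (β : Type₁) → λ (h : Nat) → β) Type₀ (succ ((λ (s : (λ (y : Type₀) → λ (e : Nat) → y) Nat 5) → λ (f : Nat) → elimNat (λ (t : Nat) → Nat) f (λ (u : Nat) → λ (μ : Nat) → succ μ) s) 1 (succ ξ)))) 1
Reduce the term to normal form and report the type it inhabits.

reduced normal form:
  Type₀
inferred type:
  Type₁
observation: the leftmost-outermost redex is a beta-redex, and normalization takes 3 steps.


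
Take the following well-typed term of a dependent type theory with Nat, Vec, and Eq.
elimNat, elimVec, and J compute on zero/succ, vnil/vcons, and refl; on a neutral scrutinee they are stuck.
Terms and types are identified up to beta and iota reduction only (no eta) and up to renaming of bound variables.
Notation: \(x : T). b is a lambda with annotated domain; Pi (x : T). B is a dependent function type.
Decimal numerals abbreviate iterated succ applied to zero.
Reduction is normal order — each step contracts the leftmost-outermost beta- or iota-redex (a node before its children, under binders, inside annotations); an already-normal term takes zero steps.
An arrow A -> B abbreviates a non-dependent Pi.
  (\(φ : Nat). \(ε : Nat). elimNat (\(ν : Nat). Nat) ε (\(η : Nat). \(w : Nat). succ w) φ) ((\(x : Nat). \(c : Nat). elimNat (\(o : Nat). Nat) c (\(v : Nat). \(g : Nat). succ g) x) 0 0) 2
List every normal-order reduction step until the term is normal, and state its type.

normal-order reduction sequence:
  (\(φ : Nat). \(ε : Nat). elimNat (\(ν : Nat). Nat) ε (\(η : Nat). \(w : Nat). succ w) φ) ((\(x : Nat). \(c : Nat). elimNat (\(o : Nat). Nat) c (\(v : Nat). \(g : Nat). succ g) x) 0 0) 2
  ~> (\(φ : Nat). elimNat (\(ε : Nat). Nat) φ (\(ν : Nat). \(η : Nat). succ η) ((\(w : Nat). \(x : Nat). elimNat (\(c : Nat). Nat) x (\(o : Nat). \(v : Nat). succ v) w) 0 0)) 2
  ~> elimNat (\(φ : Nat). Nat) 2 (\(ε : Nat). \(ν : Nat). succ ν) ((\(η : Nat). \(w : Nat). elimNat (\(x : Nat). Nat) w (\(c : Nat). \(o : Nat). succ o) η) 0 0)
  ~> elimNat (\(φ : Nat). Nat) 2 (\(ε : Nat). \(ν : Nat). succ ν) ((\(η : Nat). elimNat (\(w : Nat). Nat) η (\(x : Nat). \(c : Nat). succ c) 0) 0)
  ~> elimNat (\(φ : Nat). Nat) 2 (\(ε : Nat). \(ν : Nat). succ ν) (elimNat (\(η : Nat). Nat) 0 (\(w : Nat). \(x : Nat). succ x) 0)
  ~> elimNat (\(φ : Nat). Nat) 2 (\(ε : Nat). \(ν : Nat). succ ν) 0
  ~> 2
type:
  Nat


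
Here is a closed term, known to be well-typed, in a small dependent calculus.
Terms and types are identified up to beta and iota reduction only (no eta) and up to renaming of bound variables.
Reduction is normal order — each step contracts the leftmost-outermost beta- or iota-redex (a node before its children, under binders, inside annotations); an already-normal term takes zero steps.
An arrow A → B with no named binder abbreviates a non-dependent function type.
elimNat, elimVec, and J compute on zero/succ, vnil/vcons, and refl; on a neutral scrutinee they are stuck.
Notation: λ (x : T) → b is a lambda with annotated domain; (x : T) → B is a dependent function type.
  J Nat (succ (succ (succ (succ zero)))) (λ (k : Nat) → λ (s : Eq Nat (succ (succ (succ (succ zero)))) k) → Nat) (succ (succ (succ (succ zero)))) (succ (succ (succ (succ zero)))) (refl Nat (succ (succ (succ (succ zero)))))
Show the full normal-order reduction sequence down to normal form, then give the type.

normal-order reduction:
  J Nat (succ (succ (succ (succ zero)))) (λ (k : Nat) → λ (s : Eq Nat (succ (succ (succ (succ zero)))) k) → Nat) (succ (succ (succ (succ zero)))) (succ (succ (succ (succ zero)))) (refl Nat (succ (succ (succ (succ zero)))))
  ~> succ (succ (succ (succ zero)))
the term's type:
  Nat


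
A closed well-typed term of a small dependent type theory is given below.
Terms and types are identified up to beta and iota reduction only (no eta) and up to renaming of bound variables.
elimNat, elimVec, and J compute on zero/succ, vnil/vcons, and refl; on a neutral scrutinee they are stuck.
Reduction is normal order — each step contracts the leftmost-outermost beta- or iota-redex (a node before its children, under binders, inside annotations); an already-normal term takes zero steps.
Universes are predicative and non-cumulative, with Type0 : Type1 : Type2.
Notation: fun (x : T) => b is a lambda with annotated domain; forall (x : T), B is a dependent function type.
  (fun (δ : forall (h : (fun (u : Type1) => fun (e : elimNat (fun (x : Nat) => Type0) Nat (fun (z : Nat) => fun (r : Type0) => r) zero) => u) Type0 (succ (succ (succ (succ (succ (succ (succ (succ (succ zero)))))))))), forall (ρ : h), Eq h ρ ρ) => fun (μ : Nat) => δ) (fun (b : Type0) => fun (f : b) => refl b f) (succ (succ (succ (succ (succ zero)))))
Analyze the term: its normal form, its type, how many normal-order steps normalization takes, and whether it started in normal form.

reduced normal form:
  fun (δ : Type0) => fun (h : δ) => refl δ h
the term's type:
  forall (δ : Type0), forall (h : δ), Eq δ h h
normal-order step count: 2
already normal: no
first redex: a beta-redex
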